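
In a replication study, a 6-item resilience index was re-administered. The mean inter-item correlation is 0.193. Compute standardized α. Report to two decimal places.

Standardized α = k·r̄ / (1 + (k−1)·r̄) = 6 × 0.193 / (1 + 5 × 0.193)
  = 1.1580 / 1.9650 = 0.59

α = 0.59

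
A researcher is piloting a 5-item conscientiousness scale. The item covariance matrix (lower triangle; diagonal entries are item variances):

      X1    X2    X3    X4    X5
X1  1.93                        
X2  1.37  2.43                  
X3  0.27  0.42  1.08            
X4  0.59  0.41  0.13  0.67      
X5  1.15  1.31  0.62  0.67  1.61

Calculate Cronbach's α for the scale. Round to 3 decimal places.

Σσ²ᵢ = 1.93 + 2.43 + 1.08 + 0.67 + 1.61 = 7.72
Sum of off-diagonal covariances = 6.94
σ²_T = 7.72 + 2 × 6.94 = 21.60
α = (k/(k−1))·(1 − Σσ²ᵢ/σ²_T) = (5/4)·(1 − 7.72/21.60) = 0.803

Cronbach's α = 0.803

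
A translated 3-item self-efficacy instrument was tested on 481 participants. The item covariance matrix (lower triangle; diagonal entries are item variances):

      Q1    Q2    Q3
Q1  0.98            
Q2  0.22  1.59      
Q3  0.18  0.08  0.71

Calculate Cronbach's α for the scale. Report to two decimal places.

Cronbach's α = 0.34

sum of item variances = 0.98 + 1.59 + 0.71 = 3.28
Sum of off-diagonal covariances = 0.48
σ²_T = 3.28 + 2 × 0.48 = 4.24
α = (k/(k−1))·(1 − sum of item variances/σ²_T) = (3/2)·(1 − 3.28/4.24) = 0.34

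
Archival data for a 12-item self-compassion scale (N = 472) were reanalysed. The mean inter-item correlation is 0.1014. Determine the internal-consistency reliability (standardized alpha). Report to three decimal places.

α = 0.575

Standardized α = k·r̄ / (1 + (k−1)·r̄) = 12 × 0.1014 / (1 + 11 × 0.1014)
  = 1.2168 / 2.1154 = 0.575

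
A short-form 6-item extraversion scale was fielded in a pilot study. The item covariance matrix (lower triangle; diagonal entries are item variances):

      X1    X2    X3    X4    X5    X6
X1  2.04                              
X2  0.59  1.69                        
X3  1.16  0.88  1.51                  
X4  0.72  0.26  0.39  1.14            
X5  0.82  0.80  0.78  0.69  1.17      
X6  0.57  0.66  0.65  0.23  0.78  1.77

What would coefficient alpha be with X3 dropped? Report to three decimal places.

coefficient alpha = 0.763

Remaining items: X1, X2, X4, X5, X6 (k = 5).
sum of item variances = 2.04 + 1.69 + 1.14 + 1.17 + 1.77 = 7.81
σ²_total = 7.81 + 2 × 6.12 = 20.05
α (item deleted) = (5/4)·(1 − 7.81/20.05) = 0.763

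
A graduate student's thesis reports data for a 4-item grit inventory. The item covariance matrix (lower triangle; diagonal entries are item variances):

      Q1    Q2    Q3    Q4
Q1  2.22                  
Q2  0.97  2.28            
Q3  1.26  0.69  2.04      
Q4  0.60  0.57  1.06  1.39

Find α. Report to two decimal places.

ΣVar(i) = 2.22 + 2.28 + 2.04 + 1.39 = 7.93
Sum of off-diagonal covariances = 5.15
σ²_T = 7.93 + 2 × 5.15 = 18.23
α = (k/(k−1))·(1 − ΣVar(i)/σ²_T) = (4/3)·(1 − 7.93/18.23) = 0.75

α = 0.75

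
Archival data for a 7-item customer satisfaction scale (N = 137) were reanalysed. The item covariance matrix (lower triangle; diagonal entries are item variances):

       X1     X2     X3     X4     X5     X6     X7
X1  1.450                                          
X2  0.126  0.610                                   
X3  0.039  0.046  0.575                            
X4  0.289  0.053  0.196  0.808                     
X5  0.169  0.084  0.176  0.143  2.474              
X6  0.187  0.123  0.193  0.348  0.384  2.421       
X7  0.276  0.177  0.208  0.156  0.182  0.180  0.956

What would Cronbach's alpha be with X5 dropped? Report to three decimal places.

Remaining items: X1, X2, X3, X4, X6, X7 (k = 6).
Σσ²ᵢ = 1.450 + 0.610 + 0.575 + 0.808 + 2.421 + 0.956 = 6.820
total variance = 6.820 + 2 × 2.597 = 12.014
α (item deleted) = (6/5)·(1 − 6.820/12.014) = 0.519

Cronbach's alpha = 0.519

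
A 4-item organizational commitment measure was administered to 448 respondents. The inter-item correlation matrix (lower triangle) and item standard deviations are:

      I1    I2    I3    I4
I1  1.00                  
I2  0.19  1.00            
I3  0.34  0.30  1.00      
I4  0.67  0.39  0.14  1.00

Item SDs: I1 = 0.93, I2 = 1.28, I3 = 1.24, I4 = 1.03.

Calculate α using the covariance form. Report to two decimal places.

Σσ²ᵢ = 0.93² + 1.28² + 1.24² + 1.03² = 5.1018
Covariances σ_ij = r_ij · s_i · s_j:
  σ(I1,I2) = 0.19 × 0.93 × 1.28 = 0.2262
  σ(I1,I3) = 0.34 × 0.93 × 1.24 = 0.3921
  σ(I1,I4) = 0.67 × 0.93 × 1.03 = 0.6418
  σ(I2,I3) = 0.30 × 1.28 × 1.24 = 0.4762
  σ(I2,I4) = 0.39 × 1.28 × 1.03 = 0.5142
  σ(I3,I4) = 0.14 × 1.24 × 1.03 = 0.1788
σ²_T = Σσ²ᵢ + 2·Σσ_ij = 5.1018 + 2 × 2.4293 = 9.9604
α = (4/3)·(1 − 5.1018/9.9604) = 0.65

α = 0.65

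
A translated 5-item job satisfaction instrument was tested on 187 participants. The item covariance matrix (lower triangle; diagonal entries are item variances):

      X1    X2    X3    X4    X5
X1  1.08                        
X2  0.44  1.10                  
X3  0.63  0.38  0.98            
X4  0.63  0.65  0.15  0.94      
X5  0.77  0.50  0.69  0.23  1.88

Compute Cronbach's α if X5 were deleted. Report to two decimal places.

α = 0.78

Remaining items: X1, X2, X3, X4 (k = 4).
Σσᵢ² = 1.08 + 1.10 + 0.98 + 0.94 = 4.10
σ²_T = 4.10 + 2 × 2.88 = 9.86
α (item deleted) = (4/3)·(1 − 4.10/9.86) = 0.78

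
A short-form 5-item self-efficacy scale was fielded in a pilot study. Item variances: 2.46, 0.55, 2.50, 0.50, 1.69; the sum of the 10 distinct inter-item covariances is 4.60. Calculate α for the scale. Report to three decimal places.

Σσᵢ² = 2.46 + 0.55 + 2.50 + 0.50 + 1.69 = 7.70
Sum of distinct covariances = 4.60
total variance = Σσᵢ² + 2·Σcov = 7.70 + 2 × 4.60 = 16.90
α = (5/4)·(1 − 7.70/16.90) = 0.680

α = 0.680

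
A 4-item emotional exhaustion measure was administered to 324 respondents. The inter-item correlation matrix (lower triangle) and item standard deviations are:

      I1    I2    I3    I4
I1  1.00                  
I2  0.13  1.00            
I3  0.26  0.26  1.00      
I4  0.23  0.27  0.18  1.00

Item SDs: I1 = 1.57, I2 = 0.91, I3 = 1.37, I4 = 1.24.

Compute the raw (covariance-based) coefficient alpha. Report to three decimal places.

α = 0.517

Σσ²ᵢ = 1.57² + 0.91² + 1.37² + 1.24² = 6.7075
Covariances σ_ij = r_ij · s_i · s_j:
  σ(I1,I2) = 0.13 × 1.57 × 0.91 = 0.1857
  σ(I1,I3) = 0.26 × 1.57 × 1.37 = 0.5592
  σ(I1,I4) = 0.23 × 1.57 × 1.24 = 0.4478
  σ(I2,I3) = 0.26 × 0.91 × 1.37 = 0.3241
  σ(I2,I4) = 0.27 × 0.91 × 1.24 = 0.3047
  σ(I3,I4) = 0.18 × 1.37 × 1.24 = 0.3058
σ²_T = Σσ²ᵢ + 2·Σσ_ij = 6.7075 + 2 × 2.1273 = 10.9621
α = (4/3)·(1 − 6.7075/10.9621) = 0.517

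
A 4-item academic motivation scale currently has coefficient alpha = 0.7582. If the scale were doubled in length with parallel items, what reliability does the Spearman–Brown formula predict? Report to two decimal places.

Length factor m = 2
α' = m·α / (1 + (m−1)·α)
   = 2 × 0.7582 / (1 + (2 − 1) × 0.7582)
   = 1.5164 / 1.7582 = 0.86

predicted reliability = 0.86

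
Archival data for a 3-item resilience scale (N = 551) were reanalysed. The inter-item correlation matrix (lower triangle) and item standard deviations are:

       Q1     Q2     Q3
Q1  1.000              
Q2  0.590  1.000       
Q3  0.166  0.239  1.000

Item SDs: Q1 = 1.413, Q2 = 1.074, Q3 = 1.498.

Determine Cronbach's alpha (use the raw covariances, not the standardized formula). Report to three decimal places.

Σσ²ᵢ = 1.413² + 1.074² + 1.498² = 5.3940
Covariances σ_ij = r_ij · s_i · s_j:
  σ(Q1,Q2) = 0.590 × 1.413 × 1.074 = 0.8954
  σ(Q1,Q3) = 0.166 × 1.413 × 1.498 = 0.3514
  σ(Q2,Q3) = 0.239 × 1.074 × 1.498 = 0.3845
σ²_T = Σσ²ᵢ + 2·Σσ_ij = 5.3940 + 2 × 1.6313 = 8.6566
α = (3/2)·(1 − 5.3940/8.6566) = 0.565

Cronbach's alpha = 0.565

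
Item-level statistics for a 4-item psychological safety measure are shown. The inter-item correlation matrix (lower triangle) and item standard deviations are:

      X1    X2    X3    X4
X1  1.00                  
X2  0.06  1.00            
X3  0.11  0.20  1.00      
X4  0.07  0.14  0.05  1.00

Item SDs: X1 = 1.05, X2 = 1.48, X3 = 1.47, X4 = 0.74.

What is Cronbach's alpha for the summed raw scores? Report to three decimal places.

Cronbach's alpha = 0.323

Σσ²ᵢ = 1.05² + 1.48² + 1.47² + 0.74² = 6.0014
Covariances σ_ij = r_ij · s_i · s_j:
  σ(X1,X2) = 0.06 × 1.05 × 1.48 = 0.0932
  σ(X1,X3) = 0.11 × 1.05 × 1.47 = 0.1698
  σ(X1,X4) = 0.07 × 1.05 × 0.74 = 0.0544
  σ(X2,X3) = 0.20 × 1.48 × 1.47 = 0.4351
  σ(X2,X4) = 0.14 × 1.48 × 0.74 = 0.1533
  σ(X3,X4) = 0.05 × 1.47 × 0.74 = 0.0544
σ²_T = Σσ²ᵢ + 2·Σσ_ij = 6.0014 + 2 × 0.9602 = 7.9218
α = (4/3)·(1 − 6.0014/7.9218) = 0.323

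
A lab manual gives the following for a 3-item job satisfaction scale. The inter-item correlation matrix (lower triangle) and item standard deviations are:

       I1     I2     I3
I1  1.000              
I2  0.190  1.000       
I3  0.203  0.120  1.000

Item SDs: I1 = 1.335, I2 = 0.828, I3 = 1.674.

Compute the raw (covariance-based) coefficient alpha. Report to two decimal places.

α = 0.36

Σσ²ᵢ = 1.335² + 0.828² + 1.674² = 5.2701
Covariances σ_ij = r_ij · s_i · s_j:
  σ(I1,I2) = 0.190 × 1.335 × 0.828 = 0.2100
  σ(I1,I3) = 0.203 × 1.335 × 1.674 = 0.4537
  σ(I2,I3) = 0.120 × 0.828 × 1.674 = 0.1663
σ²_T = Σσ²ᵢ + 2·Σσ_ij = 5.2701 + 2 × 0.8300 = 6.9301
α = (3/2)·(1 − 5.2701/6.9301) = 0.36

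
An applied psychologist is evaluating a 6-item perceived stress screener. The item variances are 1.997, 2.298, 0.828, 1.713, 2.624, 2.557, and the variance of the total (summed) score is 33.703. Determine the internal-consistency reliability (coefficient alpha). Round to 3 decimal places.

α = 0.772

Σσ²ᵢ = 1.997 + 2.298 + 0.828 + 1.713 + 2.624 + 2.557 = 12.017
α = (k/(k−1))·(1 − Σσ²ᵢ/total variance) = (6/5)·(1 − 12.017/33.703) = 0.772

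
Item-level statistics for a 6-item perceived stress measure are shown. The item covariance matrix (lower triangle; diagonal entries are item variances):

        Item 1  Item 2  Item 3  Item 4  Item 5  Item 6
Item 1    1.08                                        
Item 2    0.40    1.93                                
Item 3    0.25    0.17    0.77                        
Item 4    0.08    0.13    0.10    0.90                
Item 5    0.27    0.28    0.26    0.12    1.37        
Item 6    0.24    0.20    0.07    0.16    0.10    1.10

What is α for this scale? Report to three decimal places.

Σσᵢ² = 1.08 + 1.93 + 0.77 + 0.90 + 1.37 + 1.10 = 7.15
Σ_{i<j} σ_ij = 2.83
σ²_T = 7.15 + 2 × 2.83 = 12.81
α = (k/(k−1))·(1 − Σσᵢ²/σ²_T) = (6/5)·(1 − 7.15/12.81) = 0.530

α = 0.530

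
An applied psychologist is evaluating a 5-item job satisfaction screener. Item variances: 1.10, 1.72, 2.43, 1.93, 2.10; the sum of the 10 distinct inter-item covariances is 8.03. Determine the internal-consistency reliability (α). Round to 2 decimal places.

α = 0.79

Σσ²ᵢ = 1.10 + 1.72 + 2.43 + 1.93 + 2.10 = 9.28
Sum of distinct covariances = 8.03
Var(T) = Σσ²ᵢ + 2·Σcov = 9.28 + 2 × 8.03 = 25.34
α = (5/4)·(1 − 9.28/25.34) = 0.79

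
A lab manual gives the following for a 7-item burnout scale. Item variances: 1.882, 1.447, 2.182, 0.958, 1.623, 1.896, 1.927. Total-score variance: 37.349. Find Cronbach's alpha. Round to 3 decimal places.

Cronbach's alpha = 0.794

sum of item variances = 1.882 + 1.447 + 2.182 + 0.958 + 1.623 + 1.896 + 1.927 = 11.915
α = (k/(k−1))·(1 − sum of item variances/Var(T)) = (7/6)·(1 − 11.915/37.349) = 0.794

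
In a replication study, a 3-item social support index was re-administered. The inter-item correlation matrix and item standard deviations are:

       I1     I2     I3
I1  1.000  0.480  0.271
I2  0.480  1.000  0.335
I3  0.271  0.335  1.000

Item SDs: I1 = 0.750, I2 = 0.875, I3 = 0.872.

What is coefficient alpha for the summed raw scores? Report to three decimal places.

α = 0.626

Σσ²ᵢ = 0.750² + 0.875² + 0.872² = 2.0885
Covariances σ_ij = r_ij · s_i · s_j:
  σ(I1,I2) = 0.480 × 0.750 × 0.875 = 0.3150
  σ(I1,I3) = 0.271 × 0.750 × 0.872 = 0.1772
  σ(I2,I3) = 0.335 × 0.875 × 0.872 = 0.2556
σ²_T = Σσ²ᵢ + 2·Σσ_ij = 2.0885 + 2 × 0.7478 = 3.5841
α = (3/2)·(1 − 2.0885/3.5841) = 0.626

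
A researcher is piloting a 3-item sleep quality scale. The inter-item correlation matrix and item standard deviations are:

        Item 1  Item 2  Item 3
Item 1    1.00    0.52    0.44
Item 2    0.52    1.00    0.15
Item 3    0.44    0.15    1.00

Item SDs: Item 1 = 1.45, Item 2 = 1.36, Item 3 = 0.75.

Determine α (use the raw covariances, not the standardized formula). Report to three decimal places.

Σσ²ᵢ = 1.45² + 1.36² + 0.75² = 4.5146
Covariances σ_ij = r_ij · s_i · s_j:
  σ(Item 1,Item 2) = 0.52 × 1.45 × 1.36 = 1.0254
  σ(Item 1,Item 3) = 0.44 × 1.45 × 0.75 = 0.4785
  σ(Item 2,Item 3) = 0.15 × 1.36 × 0.75 = 0.1530
σ²_T = Σσ²ᵢ + 2·Σσ_ij = 4.5146 + 2 × 1.6569 = 7.8284
α = (3/2)·(1 − 4.5146/7.8284) = 0.635

α = 0.635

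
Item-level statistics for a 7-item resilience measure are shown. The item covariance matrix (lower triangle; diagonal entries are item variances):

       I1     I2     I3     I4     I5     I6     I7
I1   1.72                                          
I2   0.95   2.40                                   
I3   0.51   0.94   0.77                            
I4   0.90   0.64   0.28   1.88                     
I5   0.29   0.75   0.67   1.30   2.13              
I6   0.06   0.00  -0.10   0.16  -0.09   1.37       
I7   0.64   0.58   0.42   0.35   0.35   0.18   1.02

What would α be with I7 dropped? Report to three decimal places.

α = 0.703

Remaining items: I1, I2, I3, I4, I5, I6 (k = 6).
Σσᵢ² = 1.72 + 2.40 + 0.77 + 1.88 + 2.13 + 1.37 = 10.27
σ²_total = 10.27 + 2 × 7.26 = 24.79
α (item deleted) = (6/5)·(1 − 10.27/24.79) = 0.703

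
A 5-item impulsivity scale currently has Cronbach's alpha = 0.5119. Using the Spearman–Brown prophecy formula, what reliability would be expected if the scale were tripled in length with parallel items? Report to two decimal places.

Length factor m = 3
α' = m·α / (1 + (m−1)·α)
   = 3 × 0.5119 / (1 + (3 − 1) × 0.5119)
   = 1.5357 / 2.0238 = 0.76

predicted reliability = 0.76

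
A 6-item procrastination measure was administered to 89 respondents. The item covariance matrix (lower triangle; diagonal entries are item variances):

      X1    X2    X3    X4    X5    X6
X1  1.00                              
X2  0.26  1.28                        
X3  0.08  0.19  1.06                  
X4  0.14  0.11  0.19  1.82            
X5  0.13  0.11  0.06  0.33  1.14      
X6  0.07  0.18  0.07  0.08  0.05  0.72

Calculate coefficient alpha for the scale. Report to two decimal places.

Σσ²ᵢ = 1.00 + 1.28 + 1.06 + 1.82 + 1.14 + 0.72 = 7.02
Sum of off-diagonal covariances = 2.05
σ²_T = 7.02 + 2 × 2.05 = 11.12
α = (k/(k−1))·(1 − Σσ²ᵢ/σ²_T) = (6/5)·(1 − 7.02/11.12) = 0.44

coefficient alpha = 0.44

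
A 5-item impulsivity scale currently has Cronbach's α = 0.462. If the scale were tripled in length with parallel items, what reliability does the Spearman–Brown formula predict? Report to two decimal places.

Length factor m = 3
α' = m·α / (1 + (m−1)·α)
   = 3 × 0.462 / (1 + (3 − 1) × 0.462)
   = 1.3860 / 1.9240 = 0.72

predicted reliability = 0.72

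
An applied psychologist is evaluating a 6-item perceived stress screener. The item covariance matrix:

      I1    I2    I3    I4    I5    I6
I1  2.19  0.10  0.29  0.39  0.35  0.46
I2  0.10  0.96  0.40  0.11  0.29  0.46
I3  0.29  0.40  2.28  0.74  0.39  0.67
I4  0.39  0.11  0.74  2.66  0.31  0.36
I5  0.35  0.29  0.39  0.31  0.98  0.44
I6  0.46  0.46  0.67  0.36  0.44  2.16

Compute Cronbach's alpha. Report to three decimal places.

α = 0.608

Σσᵢ² = 2.19 + 0.96 + 2.28 + 2.66 + 0.98 + 2.16 = 11.23
Σ_{i<j} σ_ij = 5.76
σ²_T = 11.23 + 2 × 5.76 = 22.75
α = (k/(k−1))·(1 − Σσᵢ²/σ²_T) = (6/5)·(1 − 11.23/22.75) = 0.608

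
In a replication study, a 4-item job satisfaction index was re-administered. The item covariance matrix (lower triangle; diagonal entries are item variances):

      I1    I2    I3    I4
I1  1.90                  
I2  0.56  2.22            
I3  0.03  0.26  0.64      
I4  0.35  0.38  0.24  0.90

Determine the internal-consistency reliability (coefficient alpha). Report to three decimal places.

ΣVar(i) = 1.90 + 2.22 + 0.64 + 0.90 = 5.66
Sum of the distinct covariances = 1.82
σ²_total = 5.66 + 2 × 1.82 = 9.30
α = (k/(k−1))·(1 − ΣVar(i)/σ²_total) = (4/3)·(1 − 5.66/9.30) = 0.522

coefficient alpha = 0.522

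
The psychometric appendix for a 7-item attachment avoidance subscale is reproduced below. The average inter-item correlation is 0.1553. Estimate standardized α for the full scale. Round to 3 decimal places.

Standardized α = k·r̄ / (1 + (k−1)·r̄) = 7 × 0.1553 / (1 + 6 × 0.1553)
  = 1.0871 / 1.9318 = 0.563

standardized α = 0.563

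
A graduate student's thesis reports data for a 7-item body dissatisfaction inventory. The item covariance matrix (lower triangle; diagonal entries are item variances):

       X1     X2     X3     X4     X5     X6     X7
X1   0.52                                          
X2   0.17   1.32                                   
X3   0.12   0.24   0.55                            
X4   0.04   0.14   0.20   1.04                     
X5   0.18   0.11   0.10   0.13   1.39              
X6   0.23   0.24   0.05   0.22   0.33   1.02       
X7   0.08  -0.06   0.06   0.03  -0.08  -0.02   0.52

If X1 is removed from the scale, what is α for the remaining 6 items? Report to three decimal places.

Remaining items: X2, X3, X4, X5, X6, X7 (k = 6).
sum of item variances = 1.32 + 0.55 + 1.04 + 1.39 + 1.02 + 0.52 = 5.84
σ²_total = 5.84 + 2 × 1.69 = 9.22
α (item deleted) = (6/5)·(1 − 5.84/9.22) = 0.440

α = 0.440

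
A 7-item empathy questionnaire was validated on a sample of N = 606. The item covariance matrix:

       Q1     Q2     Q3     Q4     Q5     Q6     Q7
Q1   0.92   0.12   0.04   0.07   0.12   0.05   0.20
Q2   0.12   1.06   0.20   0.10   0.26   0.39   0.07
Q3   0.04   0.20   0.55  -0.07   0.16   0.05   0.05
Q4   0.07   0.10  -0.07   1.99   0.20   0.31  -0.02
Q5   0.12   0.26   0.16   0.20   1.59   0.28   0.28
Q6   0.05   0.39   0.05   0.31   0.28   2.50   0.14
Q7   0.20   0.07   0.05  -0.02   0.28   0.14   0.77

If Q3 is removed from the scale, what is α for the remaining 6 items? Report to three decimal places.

Remaining items: Q1, Q2, Q4, Q5, Q6, Q7 (k = 6).
ΣVar(i) = 0.92 + 1.06 + 1.99 + 1.59 + 2.50 + 0.77 = 8.83
total variance = 8.83 + 2 × 2.57 = 13.97
α (item deleted) = (6/5)·(1 − 8.83/13.97) = 0.442

α = 0.442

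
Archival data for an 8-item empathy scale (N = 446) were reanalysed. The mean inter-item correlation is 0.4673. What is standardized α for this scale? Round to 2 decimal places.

Standardized α = k·r̄ / (1 + (k−1)·r̄) = 8 × 0.4673 / (1 + 7 × 0.4673)
  = 3.7384 / 4.2711 = 0.88

α = 0.88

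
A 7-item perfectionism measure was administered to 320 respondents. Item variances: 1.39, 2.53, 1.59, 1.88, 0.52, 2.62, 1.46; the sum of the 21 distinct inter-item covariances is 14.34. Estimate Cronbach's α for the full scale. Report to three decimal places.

Cronbach's α = 0.823

Σσᵢ² = 1.39 + 2.53 + 1.59 + 1.88 + 0.52 + 2.62 + 1.46 = 11.99
Sum of distinct covariances = 14.34
σ²_T = Σσᵢ² + 2·Σcov = 11.99 + 2 × 14.34 = 40.67
α = (7/6)·(1 − 11.99/40.67) = 0.823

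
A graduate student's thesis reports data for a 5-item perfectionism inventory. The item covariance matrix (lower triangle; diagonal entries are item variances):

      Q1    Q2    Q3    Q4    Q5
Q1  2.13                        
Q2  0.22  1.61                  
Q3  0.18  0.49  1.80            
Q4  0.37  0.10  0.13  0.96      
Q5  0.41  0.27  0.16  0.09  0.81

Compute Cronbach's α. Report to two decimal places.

α = 0.50

sum of item variances = 2.13 + 1.61 + 1.80 + 0.96 + 0.81 = 7.31
Σ_{i<j} σ_ij = 2.42
σ²_total = 7.31 + 2 × 2.42 = 12.15
α = (k/(k−1))·(1 − sum of item variances/σ²_total) = (5/4)·(1 − 7.31/12.15) = 0.50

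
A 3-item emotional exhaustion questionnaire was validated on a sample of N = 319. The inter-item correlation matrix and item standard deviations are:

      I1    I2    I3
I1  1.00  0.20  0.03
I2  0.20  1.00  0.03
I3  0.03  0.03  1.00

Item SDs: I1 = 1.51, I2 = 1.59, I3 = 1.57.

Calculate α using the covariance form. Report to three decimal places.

Σσ²ᵢ = 1.51² + 1.59² + 1.57² = 7.2731
Covariances σ_ij = r_ij · s_i · s_j:
  σ(I1,I2) = 0.20 × 1.51 × 1.59 = 0.4802
  σ(I1,I3) = 0.03 × 1.51 × 1.57 = 0.0711
  σ(I2,I3) = 0.03 × 1.59 × 1.57 = 0.0749
σ²_T = Σσ²ᵢ + 2·Σσ_ij = 7.2731 + 2 × 0.6262 = 8.5255
α = (3/2)·(1 − 7.2731/8.5255) = 0.220

α = 0.220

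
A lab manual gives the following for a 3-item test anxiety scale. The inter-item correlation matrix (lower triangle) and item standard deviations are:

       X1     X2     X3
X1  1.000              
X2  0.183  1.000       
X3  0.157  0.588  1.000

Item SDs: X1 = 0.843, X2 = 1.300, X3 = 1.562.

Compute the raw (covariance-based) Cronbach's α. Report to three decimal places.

Σσ²ᵢ = 0.843² + 1.300² + 1.562² = 4.8405
Covariances σ_ij = r_ij · s_i · s_j:
  σ(X1,X2) = 0.183 × 0.843 × 1.300 = 0.2005
  σ(X1,X3) = 0.157 × 0.843 × 1.562 = 0.2067
  σ(X2,X3) = 0.588 × 1.300 × 1.562 = 1.1940
σ²_T = Σσ²ᵢ + 2·Σσ_ij = 4.8405 + 2 × 1.6012 = 8.0429
α = (3/2)·(1 − 4.8405/8.0429) = 0.597

α = 0.597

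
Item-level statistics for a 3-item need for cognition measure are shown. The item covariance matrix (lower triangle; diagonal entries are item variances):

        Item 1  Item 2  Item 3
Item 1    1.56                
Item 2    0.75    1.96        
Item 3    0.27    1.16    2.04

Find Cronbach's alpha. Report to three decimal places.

α = 0.659

sum of item variances = 1.56 + 1.96 + 2.04 = 5.56
Sum of off-diagonal covariances = 2.18
σ²_T = 5.56 + 2 × 2.18 = 9.92
α = (k/(k−1))·(1 − sum of item variances/σ²_T) = (3/2)·(1 − 5.56/9.92) = 0.659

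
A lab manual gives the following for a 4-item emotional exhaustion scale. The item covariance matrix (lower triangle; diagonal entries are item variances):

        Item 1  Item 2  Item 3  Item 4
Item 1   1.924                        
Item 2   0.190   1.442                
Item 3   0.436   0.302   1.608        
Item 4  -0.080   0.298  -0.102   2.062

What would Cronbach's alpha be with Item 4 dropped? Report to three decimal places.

α = 0.408

Remaining items: Item 1, Item 2, Item 3 (k = 3).
ΣVar(i) = 1.924 + 1.442 + 1.608 = 4.974
σ²_total = 4.974 + 2 × 0.928 = 6.830
α (item deleted) = (3/2)·(1 − 4.974/6.830) = 0.408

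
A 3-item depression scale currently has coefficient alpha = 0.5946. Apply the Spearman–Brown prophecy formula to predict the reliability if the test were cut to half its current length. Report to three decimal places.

Length factor m = 1/2
α' = m·α / (1 − (1−m)·α)
   = 1/2 × 0.5946 / (1 − (1 − 1/2) × 0.5946)
   = 0.2973 / 0.7027 = 0.423

predicted reliability = 0.423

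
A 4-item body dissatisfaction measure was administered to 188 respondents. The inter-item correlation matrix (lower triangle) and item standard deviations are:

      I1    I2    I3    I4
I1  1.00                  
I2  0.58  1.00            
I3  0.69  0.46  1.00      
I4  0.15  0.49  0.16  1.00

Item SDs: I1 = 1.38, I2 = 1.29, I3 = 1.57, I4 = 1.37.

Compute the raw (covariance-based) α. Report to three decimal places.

Σσ²ᵢ = 1.38² + 1.29² + 1.57² + 1.37² = 7.9103
Covariances σ_ij = r_ij · s_i · s_j:
  σ(I1,I2) = 0.58 × 1.38 × 1.29 = 1.0325
  σ(I1,I3) = 0.69 × 1.38 × 1.57 = 1.4950
  σ(I1,I4) = 0.15 × 1.38 × 1.37 = 0.2836
  σ(I2,I3) = 0.46 × 1.29 × 1.57 = 0.9316
  σ(I2,I4) = 0.49 × 1.29 × 1.37 = 0.8660
  σ(I3,I4) = 0.16 × 1.57 × 1.37 = 0.3441
σ²_T = Σσ²ᵢ + 2·Σσ_ij = 7.9103 + 2 × 4.9528 = 17.8159
α = (4/3)·(1 − 7.9103/17.8159) = 0.741

α = 0.741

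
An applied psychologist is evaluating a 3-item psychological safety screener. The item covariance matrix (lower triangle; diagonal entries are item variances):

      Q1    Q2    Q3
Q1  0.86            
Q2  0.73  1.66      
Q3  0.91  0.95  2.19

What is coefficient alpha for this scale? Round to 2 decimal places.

sum of item variances = 0.86 + 1.66 + 2.19 = 4.71
Σ_{i<j} σ_ij = 2.59
Var(T) = 4.71 + 2 × 2.59 = 9.89
α = (k/(k−1))·(1 − sum of item variances/Var(T)) = (3/2)·(1 − 4.71/9.89) = 0.79

α = 0.79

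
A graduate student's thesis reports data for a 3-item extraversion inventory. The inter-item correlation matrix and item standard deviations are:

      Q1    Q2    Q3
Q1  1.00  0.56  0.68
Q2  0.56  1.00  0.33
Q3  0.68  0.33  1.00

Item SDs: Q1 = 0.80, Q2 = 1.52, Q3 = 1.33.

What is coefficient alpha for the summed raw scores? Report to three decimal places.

Σσ²ᵢ = 0.80² + 1.52² + 1.33² = 4.7193
Covariances σ_ij = r_ij · s_i · s_j:
  σ(Q1,Q2) = 0.56 × 0.80 × 1.52 = 0.6810
  σ(Q1,Q3) = 0.68 × 0.80 × 1.33 = 0.7235
  σ(Q2,Q3) = 0.33 × 1.52 × 1.33 = 0.6671
σ²_T = Σσ²ᵢ + 2·Σσ_ij = 4.7193 + 2 × 2.0716 = 8.8625
α = (3/2)·(1 − 4.7193/8.8625) = 0.701

α = 0.701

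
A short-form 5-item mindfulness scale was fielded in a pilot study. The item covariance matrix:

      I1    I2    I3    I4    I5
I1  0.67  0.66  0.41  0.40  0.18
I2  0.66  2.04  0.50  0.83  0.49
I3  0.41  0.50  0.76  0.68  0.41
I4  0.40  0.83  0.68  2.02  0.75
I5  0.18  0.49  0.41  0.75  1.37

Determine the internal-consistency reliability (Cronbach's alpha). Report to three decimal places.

Σσᵢ² = 0.67 + 2.04 + 0.76 + 2.02 + 1.37 = 6.86
Sum of off-diagonal covariances = 5.31
Var(T) = 6.86 + 2 × 5.31 = 17.48
α = (k/(k−1))·(1 − Σσᵢ²/Var(T)) = (5/4)·(1 − 6.86/17.48) = 0.759

α = 0.759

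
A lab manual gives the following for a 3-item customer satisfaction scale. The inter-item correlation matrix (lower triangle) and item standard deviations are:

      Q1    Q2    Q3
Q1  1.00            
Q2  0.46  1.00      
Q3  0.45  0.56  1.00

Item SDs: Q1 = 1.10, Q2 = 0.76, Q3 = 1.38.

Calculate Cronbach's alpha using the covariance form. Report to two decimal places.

Cronbach's alpha = 0.71

Σσ²ᵢ = 1.10² + 0.76² + 1.38² = 3.6920
Covariances σ_ij = r_ij · s_i · s_j:
  σ(Q1,Q2) = 0.46 × 1.10 × 0.76 = 0.3846
  σ(Q1,Q3) = 0.45 × 1.10 × 1.38 = 0.6831
  σ(Q2,Q3) = 0.56 × 0.76 × 1.38 = 0.5873
σ²_T = Σσ²ᵢ + 2·Σσ_ij = 3.6920 + 2 × 1.6550 = 7.0020
α = (3/2)·(1 − 3.6920/7.0020) = 0.71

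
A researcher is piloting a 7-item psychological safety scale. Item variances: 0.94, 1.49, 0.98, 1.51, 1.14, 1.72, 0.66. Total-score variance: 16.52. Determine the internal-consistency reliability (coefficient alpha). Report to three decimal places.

Σσᵢ² = 0.94 + 1.49 + 0.98 + 1.51 + 1.14 + 1.72 + 0.66 = 8.44
α = (k/(k−1))·(1 − Σσᵢ²/total variance) = (7/6)·(1 − 8.44/16.52) = 0.571

coefficient alpha = 0.571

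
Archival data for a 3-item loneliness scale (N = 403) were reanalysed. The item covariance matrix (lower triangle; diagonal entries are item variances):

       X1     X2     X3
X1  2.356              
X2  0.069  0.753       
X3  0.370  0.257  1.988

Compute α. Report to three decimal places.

sum of item variances = 2.356 + 0.753 + 1.988 = 5.097
Σ_{i<j} σ_ij = 0.696
σ²_total = 5.097 + 2 × 0.696 = 6.489
α = (k/(k−1))·(1 − sum of item variances/σ²_total) = (3/2)·(1 − 5.097/6.489) = 0.322

α = 0.322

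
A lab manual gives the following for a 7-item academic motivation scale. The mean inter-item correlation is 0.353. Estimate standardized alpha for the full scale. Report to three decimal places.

standardized alpha = 0.792

Standardized α = k·r̄ / (1 + (k−1)·r̄) = 7 × 0.353 / (1 + 6 × 0.353)
  = 2.4710 / 3.1180 = 0.792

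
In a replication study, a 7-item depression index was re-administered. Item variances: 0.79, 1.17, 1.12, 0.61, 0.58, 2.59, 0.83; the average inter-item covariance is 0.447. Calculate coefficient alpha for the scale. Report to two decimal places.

coefficient alpha = 0.83

ΣVar(i) = 0.79 + 1.17 + 1.12 + 0.61 + 0.58 + 2.59 + 0.83 = 7.69
Sum of the 21 distinct covariances = 21 × 0.447 = 9.387
σ²_T = ΣVar(i) + 2·Σcov = 7.69 + 2 × 9.387 = 26.464
α = (7/6)·(1 − 7.69/26.464) = 0.83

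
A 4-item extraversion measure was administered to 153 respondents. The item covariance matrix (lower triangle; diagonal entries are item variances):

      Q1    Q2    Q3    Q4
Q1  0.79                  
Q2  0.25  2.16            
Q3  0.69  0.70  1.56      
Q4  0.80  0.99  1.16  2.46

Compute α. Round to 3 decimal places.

sum of item variances = 0.79 + 2.16 + 1.56 + 2.46 = 6.97
Sum of the distinct covariances = 4.59
Var(T) = 6.97 + 2 × 4.59 = 16.15
α = (k/(k−1))·(1 − sum of item variances/Var(T)) = (4/3)·(1 − 6.97/16.15) = 0.758

α = 0.758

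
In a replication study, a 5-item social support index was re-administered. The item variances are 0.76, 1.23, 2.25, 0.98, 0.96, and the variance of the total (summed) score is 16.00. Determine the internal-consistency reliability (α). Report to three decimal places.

Σσ²ᵢ = 0.76 + 1.23 + 2.25 + 0.98 + 0.96 = 6.18
α = (k/(k−1))·(1 − Σσ²ᵢ/total variance) = (5/4)·(1 − 6.18/16.00) = 0.767

α = 0.767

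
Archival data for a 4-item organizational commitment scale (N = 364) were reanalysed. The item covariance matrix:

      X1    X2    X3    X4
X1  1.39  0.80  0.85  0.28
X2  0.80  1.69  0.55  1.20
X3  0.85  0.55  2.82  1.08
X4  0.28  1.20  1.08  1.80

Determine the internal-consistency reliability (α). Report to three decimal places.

α = 0.737

Σσ²ᵢ = 1.39 + 1.69 + 2.82 + 1.80 = 7.70
Sum of the distinct covariances = 4.76
σ²_total = 7.70 + 2 × 4.76 = 17.22
α = (k/(k−1))·(1 − Σσ²ᵢ/σ²_total) = (4/3)·(1 − 7.70/17.22) = 0.737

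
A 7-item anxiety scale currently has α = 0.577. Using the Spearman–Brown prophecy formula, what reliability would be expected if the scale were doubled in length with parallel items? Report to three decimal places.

predicted reliability = 0.732

Length factor m = 2
α' = m·α / (1 + (m−1)·α)
   = 2 × 0.577 / (1 + (2 − 1) × 0.577)
   = 1.1540 / 1.5770 = 0.732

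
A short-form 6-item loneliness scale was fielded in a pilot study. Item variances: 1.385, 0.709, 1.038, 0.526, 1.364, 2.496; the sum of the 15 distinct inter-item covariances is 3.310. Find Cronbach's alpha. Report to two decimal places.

Σσ²ᵢ = 1.385 + 0.709 + 1.038 + 0.526 + 1.364 + 2.496 = 7.518
Sum of distinct covariances = 3.310
σ²_T = Σσ²ᵢ + 2·Σcov = 7.518 + 2 × 3.310 = 14.138
α = (6/5)·(1 − 7.518/14.138) = 0.56

α = 0.56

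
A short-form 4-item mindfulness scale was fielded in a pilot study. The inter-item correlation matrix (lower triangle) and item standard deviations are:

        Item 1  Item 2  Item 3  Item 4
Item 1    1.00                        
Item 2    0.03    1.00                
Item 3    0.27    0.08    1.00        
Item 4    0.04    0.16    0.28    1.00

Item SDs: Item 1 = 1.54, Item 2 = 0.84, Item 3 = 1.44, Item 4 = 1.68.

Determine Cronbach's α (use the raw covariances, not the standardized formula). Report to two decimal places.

Cronbach's α = 0.41

Σσ²ᵢ = 1.54² + 0.84² + 1.44² + 1.68² = 7.9732
Covariances σ_ij = r_ij · s_i · s_j:
  σ(Item 1,Item 2) = 0.03 × 1.54 × 0.84 = 0.0388
  σ(Item 1,Item 3) = 0.27 × 1.54 × 1.44 = 0.5988
  σ(Item 1,Item 4) = 0.04 × 1.54 × 1.68 = 0.1035
  σ(Item 2,Item 3) = 0.08 × 0.84 × 1.44 = 0.0968
  σ(Item 2,Item 4) = 0.16 × 0.84 × 1.68 = 0.2258
  σ(Item 3,Item 4) = 0.28 × 1.44 × 1.68 = 0.6774
σ²_T = Σσ²ᵢ + 2·Σσ_ij = 7.9732 + 2 × 1.7411 = 11.4554
α = (4/3)·(1 − 7.9732/11.4554) = 0.41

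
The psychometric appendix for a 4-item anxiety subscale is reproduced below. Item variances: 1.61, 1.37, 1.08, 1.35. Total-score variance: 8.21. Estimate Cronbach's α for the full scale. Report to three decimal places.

ΣVar(i) = 1.61 + 1.37 + 1.08 + 1.35 = 5.41
α = (k/(k−1))·(1 − ΣVar(i)/σ²_total) = (4/3)·(1 − 5.41/8.21) = 0.455

α = 0.455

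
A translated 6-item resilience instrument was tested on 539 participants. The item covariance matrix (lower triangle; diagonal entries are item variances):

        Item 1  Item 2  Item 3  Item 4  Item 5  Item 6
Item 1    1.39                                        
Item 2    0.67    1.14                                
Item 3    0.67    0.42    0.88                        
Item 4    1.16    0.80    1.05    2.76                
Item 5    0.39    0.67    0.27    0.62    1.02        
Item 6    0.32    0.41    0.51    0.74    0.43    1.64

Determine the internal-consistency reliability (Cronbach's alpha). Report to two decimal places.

ΣVar(i) = 1.39 + 1.14 + 0.88 + 2.76 + 1.02 + 1.64 = 8.83
Sum of off-diagonal covariances = 9.13
Var(T) = 8.83 + 2 × 9.13 = 27.09
α = (k/(k−1))·(1 − ΣVar(i)/Var(T)) = (6/5)·(1 − 8.83/27.09) = 0.81

Cronbach's alpha = 0.81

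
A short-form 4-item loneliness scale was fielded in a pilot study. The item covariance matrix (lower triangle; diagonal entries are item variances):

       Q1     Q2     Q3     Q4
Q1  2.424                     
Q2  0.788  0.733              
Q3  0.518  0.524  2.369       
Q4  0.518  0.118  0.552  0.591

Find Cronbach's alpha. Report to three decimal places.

Σσᵢ² = 2.424 + 0.733 + 2.369 + 0.591 = 6.117
Σ_{i<j} σ_ij = 3.018
σ²_total = 6.117 + 2 × 3.018 = 12.153
α = (k/(k−1))·(1 − Σσᵢ²/σ²_total) = (4/3)·(1 − 6.117/12.153) = 0.662

Cronbach's alpha = 0.662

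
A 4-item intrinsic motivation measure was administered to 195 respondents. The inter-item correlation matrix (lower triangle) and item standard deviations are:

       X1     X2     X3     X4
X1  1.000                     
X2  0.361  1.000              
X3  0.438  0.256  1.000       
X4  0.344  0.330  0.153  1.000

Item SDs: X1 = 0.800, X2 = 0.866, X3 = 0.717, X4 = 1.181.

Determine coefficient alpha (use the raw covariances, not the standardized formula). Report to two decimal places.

Σσ²ᵢ = 0.800² + 0.866² + 0.717² + 1.181² = 3.2988
Covariances σ_ij = r_ij · s_i · s_j:
  σ(X1,X2) = 0.361 × 0.800 × 0.866 = 0.2501
  σ(X1,X3) = 0.438 × 0.800 × 0.717 = 0.2512
  σ(X1,X4) = 0.344 × 0.800 × 1.181 = 0.3250
  σ(X2,X3) = 0.256 × 0.866 × 0.717 = 0.1590
  σ(X2,X4) = 0.330 × 0.866 × 1.181 = 0.3375
  σ(X3,X4) = 0.153 × 0.717 × 1.181 = 0.1296
σ²_T = Σσ²ᵢ + 2·Σσ_ij = 3.2988 + 2 × 1.4524 = 6.2036
α = (4/3)·(1 − 3.2988/6.2036) = 0.62

coefficient alpha = 0.62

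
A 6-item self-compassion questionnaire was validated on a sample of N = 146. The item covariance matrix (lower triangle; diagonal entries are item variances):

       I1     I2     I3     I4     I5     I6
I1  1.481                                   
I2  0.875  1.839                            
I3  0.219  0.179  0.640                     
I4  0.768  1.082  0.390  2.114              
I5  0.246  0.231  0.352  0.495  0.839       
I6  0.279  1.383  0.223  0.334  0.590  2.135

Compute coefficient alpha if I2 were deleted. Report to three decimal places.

α = 0.649

Remaining items: I1, I3, I4, I5, I6 (k = 5).
sum of item variances = 1.481 + 0.640 + 2.114 + 0.839 + 2.135 = 7.209
total variance = 7.209 + 2 × 3.896 = 15.001
α (item deleted) = (5/4)·(1 − 7.209/15.001) = 0.649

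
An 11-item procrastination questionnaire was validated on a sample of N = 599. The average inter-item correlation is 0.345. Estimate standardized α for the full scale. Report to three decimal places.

α = 0.853

Standardized α = k·r̄ / (1 + (k−1)·r̄) = 11 × 0.345 / (1 + 10 × 0.345)
  = 3.7950 / 4.4500 = 0.853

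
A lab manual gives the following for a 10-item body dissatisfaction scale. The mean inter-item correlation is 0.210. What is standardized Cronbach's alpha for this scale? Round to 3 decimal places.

Standardized α = k·r̄ / (1 + (k−1)·r̄) = 10 × 0.210 / (1 + 9 × 0.210)
  = 2.1000 / 2.8900 = 0.727

standardized Cronbach's alpha = 0.727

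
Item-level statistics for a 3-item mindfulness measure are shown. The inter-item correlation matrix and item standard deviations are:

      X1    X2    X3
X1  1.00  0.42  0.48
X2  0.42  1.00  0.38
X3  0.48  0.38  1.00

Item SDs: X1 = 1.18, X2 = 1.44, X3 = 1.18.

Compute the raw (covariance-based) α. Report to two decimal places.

Σσ²ᵢ = 1.18² + 1.44² + 1.18² = 4.8584
Covariances σ_ij = r_ij · s_i · s_j:
  σ(X1,X2) = 0.42 × 1.18 × 1.44 = 0.7137
  σ(X1,X3) = 0.48 × 1.18 × 1.18 = 0.6684
  σ(X2,X3) = 0.38 × 1.44 × 1.18 = 0.6457
σ²_T = Σσ²ᵢ + 2·Σσ_ij = 4.8584 + 2 × 2.0278 = 8.9140
α = (3/2)·(1 − 4.8584/8.9140) = 0.68

α = 0.68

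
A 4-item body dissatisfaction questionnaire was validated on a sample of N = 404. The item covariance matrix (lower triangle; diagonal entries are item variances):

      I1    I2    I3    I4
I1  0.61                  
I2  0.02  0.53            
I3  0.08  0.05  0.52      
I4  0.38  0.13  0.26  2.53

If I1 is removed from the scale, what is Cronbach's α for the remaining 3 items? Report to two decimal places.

α = 0.30

Remaining items: I2, I3, I4 (k = 3).
sum of item variances = 0.53 + 0.52 + 2.53 = 3.58
Var(T) = 3.58 + 2 × 0.44 = 4.46
α (item deleted) = (3/2)·(1 − 3.58/4.46) = 0.30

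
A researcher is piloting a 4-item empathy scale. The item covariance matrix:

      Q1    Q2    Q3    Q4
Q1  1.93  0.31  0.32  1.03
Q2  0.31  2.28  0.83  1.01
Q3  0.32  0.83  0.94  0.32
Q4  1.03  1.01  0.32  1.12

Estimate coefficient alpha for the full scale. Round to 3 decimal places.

coefficient alpha = 0.732

ΣVar(i) = 1.93 + 2.28 + 0.94 + 1.12 = 6.27
Sum of the distinct covariances = 3.82
σ²_total = 6.27 + 2 × 3.82 = 13.91
α = (k/(k−1))·(1 − ΣVar(i)/σ²_total) = (4/3)·(1 − 6.27/13.91) = 0.732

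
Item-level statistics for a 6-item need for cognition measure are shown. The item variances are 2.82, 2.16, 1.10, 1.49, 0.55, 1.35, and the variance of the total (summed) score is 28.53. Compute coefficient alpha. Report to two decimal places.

α = 0.80

ΣVar(i) = 2.82 + 2.16 + 1.10 + 1.49 + 0.55 + 1.35 = 9.47
α = (k/(k−1))·(1 − ΣVar(i)/Var(T)) = (6/5)·(1 − 9.47/28.53) = 0.80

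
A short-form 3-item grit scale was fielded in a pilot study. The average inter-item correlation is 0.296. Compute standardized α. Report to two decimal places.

α = 0.56

Standardized α = k·r̄ / (1 + (k−1)·r̄) = 3 × 0.296 / (1 + 2 × 0.296)
  = 0.8880 / 1.5920 = 0.56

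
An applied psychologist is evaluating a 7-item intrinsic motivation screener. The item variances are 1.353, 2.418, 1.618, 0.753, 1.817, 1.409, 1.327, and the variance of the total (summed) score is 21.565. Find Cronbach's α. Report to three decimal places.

Σσᵢ² = 1.353 + 2.418 + 1.618 + 0.753 + 1.817 + 1.409 + 1.327 = 10.695
α = (k/(k−1))·(1 − Σσᵢ²/σ²_total) = (7/6)·(1 − 10.695/21.565) = 0.588

α = 0.588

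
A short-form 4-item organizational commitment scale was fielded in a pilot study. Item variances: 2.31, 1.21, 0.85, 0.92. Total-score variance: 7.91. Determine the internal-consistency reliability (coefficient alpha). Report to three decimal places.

Σσ²ᵢ = 2.31 + 1.21 + 0.85 + 0.92 = 5.29
α = (k/(k−1))·(1 − Σσ²ᵢ/Var(T)) = (4/3)·(1 − 5.29/7.91) = 0.442

α = 0.442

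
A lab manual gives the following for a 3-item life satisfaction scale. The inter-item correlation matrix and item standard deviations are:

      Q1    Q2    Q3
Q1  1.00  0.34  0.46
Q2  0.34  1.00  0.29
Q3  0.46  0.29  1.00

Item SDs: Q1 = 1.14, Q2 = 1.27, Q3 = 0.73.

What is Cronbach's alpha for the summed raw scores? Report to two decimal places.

α = 0.60

Σσ²ᵢ = 1.14² + 1.27² + 0.73² = 3.4454
Covariances σ_ij = r_ij · s_i · s_j:
  σ(Q1,Q2) = 0.34 × 1.14 × 1.27 = 0.4923
  σ(Q1,Q3) = 0.46 × 1.14 × 0.73 = 0.3828
  σ(Q2,Q3) = 0.29 × 1.27 × 0.73 = 0.2689
σ²_T = Σσ²ᵢ + 2·Σσ_ij = 3.4454 + 2 × 1.1440 = 5.7334
α = (3/2)·(1 − 3.4454/5.7334) = 0.60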